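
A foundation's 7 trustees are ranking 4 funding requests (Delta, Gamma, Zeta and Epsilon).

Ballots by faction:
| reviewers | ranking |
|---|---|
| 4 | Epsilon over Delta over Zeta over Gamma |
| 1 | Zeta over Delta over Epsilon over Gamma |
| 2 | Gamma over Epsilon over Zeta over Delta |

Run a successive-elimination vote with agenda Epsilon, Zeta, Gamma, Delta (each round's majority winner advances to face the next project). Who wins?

Epsilon

Round 1: Epsilon vs Zeta — 6–1, Epsilon advances.
Round 2: Epsilon vs Gamma — 5–2, Epsilon advances.
Round 3: Epsilon vs Delta — 6–1, Epsilon advances.
Epsilon survives the agenda.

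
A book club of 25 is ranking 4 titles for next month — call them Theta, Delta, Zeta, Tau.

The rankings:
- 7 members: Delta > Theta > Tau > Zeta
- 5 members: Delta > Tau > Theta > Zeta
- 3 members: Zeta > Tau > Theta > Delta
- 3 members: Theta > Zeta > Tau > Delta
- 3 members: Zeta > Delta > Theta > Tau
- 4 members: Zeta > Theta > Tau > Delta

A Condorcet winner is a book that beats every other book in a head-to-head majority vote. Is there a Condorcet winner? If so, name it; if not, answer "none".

Head-to-head results (25 members):
Theta vs Delta: Theta preferred on 3+3+4 = 10 ballots; Delta wins 15–10.
Theta vs Zeta: 7+5+3 = 15 for Theta, 10 for Zeta — Theta by 15–10.
Theta vs Tau: 17 to 8, Theta.
Delta vs Zeta: 7+5 = 12 for Delta, 13 for Zeta — Zeta by 13–12.
Delta vs Tau: 7+5+3 = 15 for Delta, 10 for Tau — Delta by 15–10.
Zeta vs Tau: 3+3+3+4 = 13 for Zeta, 12 for Tau — Zeta by 13–12.
No book is unbeaten: Theta loses to Delta; Delta loses to Zeta; Zeta loses to Theta; Tau loses to Theta. In particular Theta > Zeta > Delta > Theta is a majority cycle — no Condorcet winner exists.

none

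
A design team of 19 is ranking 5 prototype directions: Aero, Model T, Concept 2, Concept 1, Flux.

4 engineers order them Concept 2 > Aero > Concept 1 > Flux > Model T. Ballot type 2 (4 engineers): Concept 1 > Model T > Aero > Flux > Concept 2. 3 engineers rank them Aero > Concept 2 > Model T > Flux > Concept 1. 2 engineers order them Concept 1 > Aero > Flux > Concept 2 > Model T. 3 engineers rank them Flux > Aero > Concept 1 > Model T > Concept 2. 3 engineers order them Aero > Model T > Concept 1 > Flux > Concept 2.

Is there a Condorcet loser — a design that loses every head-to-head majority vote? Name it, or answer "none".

Concept 2

Head-to-head results (19 engineers):
Aero vs Model T: Aero preferred on 4+3+2+3+3 = 15 ballots; Aero wins 15–4.
Aero vs Concept 2: Aero wins 15–4.
Aero vs Concept 1: 4+3+3+3 = 13 for Aero, 6 for Concept 1 — Aero by 13–6.
Aero vs Flux: Aero preferred on 4+4+3+2+3 = 16 ballots; Aero wins 16–3.
Model T vs Concept 2: Model T wins 10–9.
Model T–Concept 1: Concept 1 13–6.
Model T vs Flux: 4+3+3 = 10 for Model T, 9 for Flux — Model T by 10–9.
Concept 2 vs Concept 1: Concept 2 is ranked higher on 4+3 = 7 ballots, Concept 1 on 12. Concept 1 wins 12–7.
Concept 2–Flux: Flux 12–7.
Concept 1 vs Flux: Concept 1 preferred on 4+4+2+3 = 13 ballots; Concept 1 wins 13–6.
Concept 2 loses to every other design — it is the Condorcet loser.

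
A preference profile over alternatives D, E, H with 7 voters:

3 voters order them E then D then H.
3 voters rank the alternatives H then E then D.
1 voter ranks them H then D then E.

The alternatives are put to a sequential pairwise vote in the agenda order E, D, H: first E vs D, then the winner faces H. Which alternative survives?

Round 1: E vs D — 6–1, E advances.
Round 2: E vs H — 3–4, H advances.
The agenda winner is H.

H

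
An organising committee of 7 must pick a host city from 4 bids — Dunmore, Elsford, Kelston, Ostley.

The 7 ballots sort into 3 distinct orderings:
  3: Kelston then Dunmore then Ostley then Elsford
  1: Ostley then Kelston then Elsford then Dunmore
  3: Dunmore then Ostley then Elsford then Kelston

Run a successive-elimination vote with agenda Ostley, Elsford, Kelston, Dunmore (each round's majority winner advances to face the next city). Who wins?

Dunmore

Round 1: Ostley vs Elsford — 7–0, Ostley advances.
Round 2: Ostley vs Kelston — 4–3, Ostley advances.
Round 3: Ostley vs Dunmore — 1–6, Dunmore advances.
Dunmore survives the agenda.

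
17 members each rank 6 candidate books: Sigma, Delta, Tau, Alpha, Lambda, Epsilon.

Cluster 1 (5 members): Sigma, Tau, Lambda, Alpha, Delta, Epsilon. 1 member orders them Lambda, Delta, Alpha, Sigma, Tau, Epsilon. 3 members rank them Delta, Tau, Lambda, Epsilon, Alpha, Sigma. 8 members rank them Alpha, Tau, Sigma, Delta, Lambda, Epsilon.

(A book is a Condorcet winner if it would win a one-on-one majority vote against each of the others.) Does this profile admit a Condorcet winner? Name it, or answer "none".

Head-to-head results (17 members):
Sigma vs Delta: Sigma preferred on 5+8 = 13 ballots; Sigma wins 13–4.
Sigma–Tau: Tau 11–6.
Sigma vs Alpha: Sigma preferred on 5 ballots; Alpha wins 12–5.
Sigma–Lambda: Sigma 13–4.
Sigma vs Epsilon: Sigma preferred on 5+1+8 = 14 ballots; Sigma wins 14–3.
Delta vs Tau: 4 to 13, Tau.
Delta vs Alpha: Alpha wins 13–4.
Delta vs Lambda: 11 to 6, Delta.
Delta vs Epsilon: 5+1+3+8 = 17 for Delta, 0 for Epsilon — Delta by 17–0.
Tau vs Alpha: Tau is ranked higher on 5+3 = 8 ballots, Alpha on 9. Alpha wins 9–8.
Tau vs Lambda: Tau, 16–1.
Tau–Epsilon: Tau 17–0.
Alpha vs Lambda: Lambda, 9–8.
Alpha vs Epsilon: Alpha is ranked higher on 5+1+8 = 14 ballots, Epsilon on 3. Alpha wins 14–3.
Lambda vs Epsilon: Lambda wins 17–0.
Each book drops at least one matchup (Sigma loses to Tau; Delta loses to Sigma; Tau loses to Alpha; Alpha loses to Lambda; Lambda loses to Sigma; Epsilon loses to Sigma); the cycle Sigma > Lambda > Alpha > Sigma rules out a Condorcet winner.

none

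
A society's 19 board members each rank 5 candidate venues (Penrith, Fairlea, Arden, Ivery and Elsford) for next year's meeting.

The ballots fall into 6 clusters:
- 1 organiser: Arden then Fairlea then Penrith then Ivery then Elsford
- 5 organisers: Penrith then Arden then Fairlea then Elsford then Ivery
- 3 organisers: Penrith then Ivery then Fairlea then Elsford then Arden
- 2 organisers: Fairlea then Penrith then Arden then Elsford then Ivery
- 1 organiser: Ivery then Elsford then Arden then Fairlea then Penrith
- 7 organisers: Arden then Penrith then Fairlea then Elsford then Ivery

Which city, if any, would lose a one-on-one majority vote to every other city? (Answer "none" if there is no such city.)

Ivery

Head-to-head results (19 organisers):
Penrith vs Fairlea: Penrith is ranked higher on 5+3+7 = 15 ballots, Fairlea on 4. Penrith wins 15–4.
Penrith vs Arden: 5+3+2 = 10 for Penrith, 9 for Arden — Penrith by 10–9.
Penrith vs Ivery: Penrith wins 18–1.
Penrith vs Elsford: Penrith is ranked higher on 1+5+3+2+7 = 18 ballots, Elsford on 1. Penrith wins 18–1.
Fairlea vs Arden: Fairlea preferred on 3+2 = 5 ballots; Arden wins 14–5.
Fairlea–Ivery: Fairlea 15–4.
Fairlea vs Elsford: Fairlea, 18–1.
Arden–Ivery: Arden 15–4.
Arden vs Elsford: Arden is ranked higher on 1+5+2+7 = 15 ballots, Elsford on 4. Arden wins 15–4.
Ivery–Elsford: Elsford 14–5.
Only Ivery has no wins; Ivery is the Condorcet loser.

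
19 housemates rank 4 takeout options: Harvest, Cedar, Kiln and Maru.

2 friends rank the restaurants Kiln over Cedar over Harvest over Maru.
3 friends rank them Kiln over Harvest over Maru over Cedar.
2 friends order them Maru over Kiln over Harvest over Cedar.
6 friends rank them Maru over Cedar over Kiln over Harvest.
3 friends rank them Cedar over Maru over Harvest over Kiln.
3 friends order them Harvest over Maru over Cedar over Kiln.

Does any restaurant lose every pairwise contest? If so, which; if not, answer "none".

Head-to-head results (19 friends):
Harvest–Cedar: Cedar 11–8.
Harvest vs Kiln: 6 to 13, Kiln.
Harvest vs Maru: Harvest is ranked higher on 2+3+3 = 8 ballots, Maru on 11. Maru wins 11–8.
Cedar vs Kiln: Cedar, 12–7.
Cedar vs Maru: Maru, 14–5.
Kiln–Maru: Maru 14–5.
Harvest loses to every other restaurant — it is the Condorcet loser.

Harvest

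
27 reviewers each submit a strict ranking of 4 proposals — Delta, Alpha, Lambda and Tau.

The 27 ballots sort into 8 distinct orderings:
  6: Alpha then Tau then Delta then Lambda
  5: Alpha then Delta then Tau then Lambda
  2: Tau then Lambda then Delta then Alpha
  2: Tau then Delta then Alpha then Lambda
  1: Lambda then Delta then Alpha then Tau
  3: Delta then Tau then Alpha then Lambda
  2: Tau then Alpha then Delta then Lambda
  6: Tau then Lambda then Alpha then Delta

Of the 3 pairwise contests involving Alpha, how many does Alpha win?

Alpha against each rival (27 reviewers):
Alpha vs Delta: Alpha preferred on 6+5+2+6 = 19 ballots; Alpha wins 19–8.
Alpha vs Lambda: 6+5+2+3+2 = 18 for Alpha, 9 for Lambda — Alpha by 18–9.
Alpha vs Tau: Tau, 15–12.
Alpha beats Delta, Lambda; loses to Tau — 2 pairwise wins.

2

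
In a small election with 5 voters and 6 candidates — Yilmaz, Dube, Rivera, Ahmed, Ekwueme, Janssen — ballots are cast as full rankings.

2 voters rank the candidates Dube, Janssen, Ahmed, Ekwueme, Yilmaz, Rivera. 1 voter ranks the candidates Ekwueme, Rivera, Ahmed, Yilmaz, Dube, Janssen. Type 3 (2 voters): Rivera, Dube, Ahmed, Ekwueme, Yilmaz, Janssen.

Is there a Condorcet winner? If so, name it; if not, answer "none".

Head-to-head results (5 voters):
Yilmaz vs Dube: Yilmaz is ranked higher on 1 ballot, Dube on 4. Dube wins 4–1.
Yilmaz vs Rivera: 2 for Yilmaz, 3 for Rivera — Rivera by 3–2.
Yilmaz vs Ahmed: 0 to 5, Ahmed.
Yilmaz vs Ekwueme: Ekwueme wins 5–0.
Yilmaz vs Janssen: Yilmaz, 3–2.
Dube vs Rivera: 2 to 3, Rivera.
Dube vs Ahmed: Dube preferred on 2+2 = 4 ballots; Dube wins 4–1.
Dube vs Ekwueme: Dube preferred on 2+2 = 4 ballots; Dube wins 4–1.
Dube vs Janssen: 2+1+2 = 5 for Dube, 0 for Janssen — Dube by 5–0.
Rivera vs Ahmed: 3 to 2, Rivera.
Rivera vs Ekwueme: Rivera is ranked higher on 2 ballots, Ekwueme on 3. Ekwueme wins 3–2.
Rivera–Janssen: Rivera 3–2.
Ahmed–Ekwueme: Ahmed 4–1.
Ahmed vs Janssen: Ahmed, 3–2.
Ekwueme–Janssen: Ekwueme 3–2.
Every candidate loses at least once (Yilmaz loses to Dube; Dube loses to Rivera; Rivera loses to Ekwueme; Ahmed loses to Dube; Ekwueme loses to Dube; Janssen loses to Yilmaz). The majority relation contains the cycle Dube → Ekwueme → Rivera → Dube, so there is no Condorcet winner.

none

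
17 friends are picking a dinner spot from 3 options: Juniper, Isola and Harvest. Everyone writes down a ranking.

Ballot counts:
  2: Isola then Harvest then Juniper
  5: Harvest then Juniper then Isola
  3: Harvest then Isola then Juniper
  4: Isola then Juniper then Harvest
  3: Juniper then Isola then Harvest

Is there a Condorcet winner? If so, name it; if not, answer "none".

Pairwise majorities:
Juniper vs Isola: 5+3 = 8 for Juniper, 9 for Isola — Isola by 9–8.
Juniper vs Harvest: 4+3 = 7 for Juniper, 10 for Harvest — Harvest by 10–7.
Isola vs Harvest: Isola preferred on 2+4+3 = 9 ballots; Isola wins 9–8.
Isola wins every pairwise contest, so Isola is the Condorcet winner.

Isola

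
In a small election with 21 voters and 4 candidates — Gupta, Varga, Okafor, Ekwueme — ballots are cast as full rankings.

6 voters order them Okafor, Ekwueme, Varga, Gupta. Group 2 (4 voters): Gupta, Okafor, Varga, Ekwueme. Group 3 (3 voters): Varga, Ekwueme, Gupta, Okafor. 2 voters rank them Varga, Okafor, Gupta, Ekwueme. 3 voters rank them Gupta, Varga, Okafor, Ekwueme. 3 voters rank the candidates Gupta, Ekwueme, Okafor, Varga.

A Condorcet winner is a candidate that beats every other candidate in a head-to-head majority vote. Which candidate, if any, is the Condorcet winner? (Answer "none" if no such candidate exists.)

Pairwise majorities:
Gupta vs Varga: 4+3+3 = 10 for Gupta, 11 for Varga — Varga by 11–10.
Gupta vs Okafor: Gupta preferred on 4+3+3+3 = 13 ballots; Gupta wins 13–8.
Gupta vs Ekwueme: 4+2+3+3 = 12 for Gupta, 9 for Ekwueme — Gupta by 12–9.
Varga vs Okafor: 8 to 13, Okafor.
Varga vs Ekwueme: Varga is ranked higher on 4+3+2+3 = 12 ballots, Ekwueme on 9. Varga wins 12–9.
Okafor vs Ekwueme: 15 to 6, Okafor.
Every candidate loses at least once (Gupta loses to Varga; Varga loses to Okafor; Okafor loses to Gupta; Ekwueme loses to Gupta). The majority relation contains the cycle Gupta beats Okafor beats Varga beats Gupta, so there is no Condorcet winner.

none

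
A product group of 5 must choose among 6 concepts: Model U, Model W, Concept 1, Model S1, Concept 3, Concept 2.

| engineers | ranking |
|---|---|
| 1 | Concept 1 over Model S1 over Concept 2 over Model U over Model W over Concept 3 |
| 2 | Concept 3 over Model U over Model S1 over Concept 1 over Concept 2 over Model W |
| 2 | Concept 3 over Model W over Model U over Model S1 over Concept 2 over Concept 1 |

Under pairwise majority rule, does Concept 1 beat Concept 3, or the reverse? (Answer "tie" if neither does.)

Ballots ranking Concept 1 above Concept 3: 1.
Ballots ranking Concept 3 above Concept 1: 5 − 1 = 4.
Concept 3 wins the head-to-head 4–1.

Concept 3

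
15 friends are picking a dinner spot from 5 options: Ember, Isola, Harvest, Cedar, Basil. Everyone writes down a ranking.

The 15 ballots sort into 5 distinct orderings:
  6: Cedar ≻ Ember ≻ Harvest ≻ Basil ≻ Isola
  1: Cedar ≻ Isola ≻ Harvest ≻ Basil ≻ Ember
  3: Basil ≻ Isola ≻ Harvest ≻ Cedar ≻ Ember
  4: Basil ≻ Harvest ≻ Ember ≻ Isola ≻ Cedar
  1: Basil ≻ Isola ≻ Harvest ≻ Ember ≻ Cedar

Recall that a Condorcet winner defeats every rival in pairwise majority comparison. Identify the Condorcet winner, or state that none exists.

Check each pair by majority over 15 ballots:
Ember vs Isola: 10 to 5, Ember.
Ember vs Harvest: 6 to 9, Harvest.
Ember vs Cedar: Ember is ranked higher on 4+1 = 5 ballots, Cedar on 10. Cedar wins 10–5.
Ember vs Basil: Ember is ranked higher on 6 ballots, Basil on 9. Basil wins 9–6.
Isola vs Harvest: 1+3+1 = 5 for Isola, 10 for Harvest — Harvest by 10–5.
Isola vs Cedar: 8 to 7, Isola.
Isola vs Basil: Isola preferred on 1 ballot; Basil wins 14–1.
Harvest vs Cedar: 8 to 7, Harvest.
Harvest vs Basil: 7 to 8, Basil.
Cedar vs Basil: 6+1 = 7 for Cedar, 8 for Basil — Basil by 8–7.
Basil wins every pairwise contest, so Basil is the Condorcet winner.

Basil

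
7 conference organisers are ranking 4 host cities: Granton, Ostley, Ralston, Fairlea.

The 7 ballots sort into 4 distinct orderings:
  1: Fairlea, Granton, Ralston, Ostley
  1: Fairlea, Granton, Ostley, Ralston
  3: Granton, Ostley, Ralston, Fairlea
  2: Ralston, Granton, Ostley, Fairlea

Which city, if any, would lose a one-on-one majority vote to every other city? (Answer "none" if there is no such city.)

Fairlea

Head-to-head results (7 organisers):
Granton vs Ostley: Granton, 7–0.
Granton–Ralston: Granton 5–2.
Granton vs Fairlea: 5 to 2, Granton.
Ostley vs Ralston: Ostley wins 4–3.
Ostley–Fairlea: Ostley 5–2.
Ralston–Fairlea: Ralston 5–2.
Only Fairlea has no wins; Fairlea is the Condorcet loser.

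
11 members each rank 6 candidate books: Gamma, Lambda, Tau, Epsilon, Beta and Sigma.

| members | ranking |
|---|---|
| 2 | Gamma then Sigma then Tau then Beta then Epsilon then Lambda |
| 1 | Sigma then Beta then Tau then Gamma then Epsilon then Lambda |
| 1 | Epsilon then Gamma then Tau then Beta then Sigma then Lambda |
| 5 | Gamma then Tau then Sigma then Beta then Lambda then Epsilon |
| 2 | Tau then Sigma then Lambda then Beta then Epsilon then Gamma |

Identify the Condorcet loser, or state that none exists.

Head-to-head results (11 members):
Gamma vs Lambda: Gamma, 9–2.
Gamma vs Tau: Gamma, 8–3.
Gamma vs Epsilon: Gamma, 8–3.
Gamma vs Beta: Gamma wins 8–3.
Gamma vs Sigma: Gamma, 8–3.
Lambda vs Tau: Lambda is ranked higher on 0 ballots, Tau on 11. Tau wins 11–0.
Lambda vs Epsilon: Lambda is ranked higher on 5+2 = 7 ballots, Epsilon on 4. Lambda wins 7–4.
Lambda vs Beta: 2 to 9, Beta.
Lambda vs Sigma: Sigma wins 11–0.
Tau vs Epsilon: Tau wins 10–1.
Tau–Beta: Tau 10–1.
Tau vs Sigma: Tau wins 8–3.
Epsilon vs Beta: Beta, 10–1.
Epsilon vs Sigma: 1 for Epsilon, 10 for Sigma — Sigma by 10–1.
Beta vs Sigma: Beta is ranked higher on 1 ballot, Sigma on 10. Sigma wins 10–1.
Epsilon is beaten in every head-to-head and is the Condorcet loser.

Epsilon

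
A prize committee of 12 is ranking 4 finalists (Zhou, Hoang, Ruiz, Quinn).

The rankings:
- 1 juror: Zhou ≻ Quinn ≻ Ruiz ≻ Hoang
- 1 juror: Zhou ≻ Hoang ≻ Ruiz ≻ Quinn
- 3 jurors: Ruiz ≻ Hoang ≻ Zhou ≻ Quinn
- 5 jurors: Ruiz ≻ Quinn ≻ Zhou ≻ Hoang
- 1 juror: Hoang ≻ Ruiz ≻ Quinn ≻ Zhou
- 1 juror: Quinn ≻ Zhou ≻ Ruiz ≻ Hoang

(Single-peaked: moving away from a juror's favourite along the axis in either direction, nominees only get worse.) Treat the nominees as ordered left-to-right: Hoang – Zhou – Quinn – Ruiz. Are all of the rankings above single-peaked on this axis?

no

Axis positions: Hoang=1, Zhou=2, Quinn=3, Ruiz=4.
Faction 1 (peak Zhou at position 2): ranking walks positions 2-3-4-1, expanding outward from the peak — single-peaked.
Faction 2: ranking walks positions 2-1-4-3; Ruiz is ranked above Quinn even though Quinn lies between Ruiz and the peak Zhou on the axis — preferences dip and rise again. Not single-peaked.
Faction 3: ranking walks positions 4-1-2-3; Hoang is ranked above Quinn even though Quinn lies between Hoang and the peak Ruiz on the axis — preferences dip and rise again. Not single-peaked.
Faction 4 (peak Ruiz at position 4): ranking walks positions 4-3-2-1, expanding outward from the peak — single-peaked.
Faction 5: ranking walks positions 1-4-3-2; Ruiz is ranked above Zhou even though Zhou lies between Ruiz and the peak Hoang on the axis — preferences dip and rise again. Not single-peaked.
Faction 6 (peak Quinn at position 3): ranking walks positions 3-2-4-1, expanding outward from the peak — single-peaked.
Faction 2 violates single-peakedness, so the profile is not single-peaked on this axis.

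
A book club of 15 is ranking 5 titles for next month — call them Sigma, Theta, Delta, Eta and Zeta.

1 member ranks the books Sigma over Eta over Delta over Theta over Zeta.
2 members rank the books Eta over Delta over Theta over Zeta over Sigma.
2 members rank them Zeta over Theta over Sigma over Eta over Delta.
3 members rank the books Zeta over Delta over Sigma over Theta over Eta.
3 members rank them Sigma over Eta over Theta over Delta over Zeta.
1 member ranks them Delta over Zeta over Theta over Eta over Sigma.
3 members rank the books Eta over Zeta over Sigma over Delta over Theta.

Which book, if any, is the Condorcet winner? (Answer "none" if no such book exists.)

Head-to-head results (15 members):
Sigma vs Theta: 10 to 5, Sigma.
Sigma vs Delta: 1+2+3+3 = 9 for Sigma, 6 for Delta — Sigma by 9–6.
Sigma vs Eta: 9 to 6, Sigma.
Sigma vs Zeta: 4 to 11, Zeta.
Theta vs Delta: Theta is ranked higher on 2+3 = 5 ballots, Delta on 10. Delta wins 10–5.
Theta vs Eta: 2+3+1 = 6 for Theta, 9 for Eta — Eta by 9–6.
Theta vs Zeta: Theta is ranked higher on 1+2+3 = 6 ballots, Zeta on 9. Zeta wins 9–6.
Delta vs Eta: Delta is ranked higher on 3+1 = 4 ballots, Eta on 11. Eta wins 11–4.
Delta vs Zeta: Delta is ranked higher on 1+2+3+1 = 7 ballots, Zeta on 8. Zeta wins 8–7.
Eta vs Zeta: Eta is ranked higher on 1+2+3+3 = 9 ballots, Zeta on 6. Eta wins 9–6.
Each book drops at least one matchup (Sigma loses to Zeta; Theta loses to Sigma; Delta loses to Sigma; Eta loses to Sigma; Zeta loses to Eta); the cycle Sigma beats Eta beats Zeta beats Sigma rules out a Condorcet winner.

none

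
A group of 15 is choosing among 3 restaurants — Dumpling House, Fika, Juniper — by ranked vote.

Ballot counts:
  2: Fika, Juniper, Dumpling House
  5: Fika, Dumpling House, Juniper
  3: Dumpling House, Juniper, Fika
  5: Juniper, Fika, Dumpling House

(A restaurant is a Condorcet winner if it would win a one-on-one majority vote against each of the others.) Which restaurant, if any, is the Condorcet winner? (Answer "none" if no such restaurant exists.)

Pairwise majorities:
Dumpling House vs Fika: 3 to 12, Fika.
Dumpling House vs Juniper: 8 to 7, Dumpling House.
Fika vs Juniper: Fika preferred on 2+5 = 7 ballots; Juniper wins 8–7.
No restaurant is unbeaten: Dumpling House loses to Fika; Fika loses to Juniper; Juniper loses to Dumpling House. In particular Dumpling House → Juniper → Fika → Dumpling House is a majority cycle — no Condorcet winner exists.

none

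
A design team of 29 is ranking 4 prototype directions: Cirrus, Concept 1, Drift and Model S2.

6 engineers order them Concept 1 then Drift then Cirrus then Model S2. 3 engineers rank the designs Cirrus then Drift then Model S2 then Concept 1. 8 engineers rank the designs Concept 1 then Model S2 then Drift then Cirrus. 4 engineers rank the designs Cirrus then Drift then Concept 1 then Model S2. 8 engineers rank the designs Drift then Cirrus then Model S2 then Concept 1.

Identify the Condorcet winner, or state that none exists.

Drift

Check each pair by majority over 29 ballots:
Cirrus vs Concept 1: Cirrus is ranked higher on 3+4+8 = 15 ballots, Concept 1 on 14. Cirrus wins 15–14.
Cirrus vs Drift: 3+4 = 7 for Cirrus, 22 for Drift — Drift by 22–7.
Cirrus vs Model S2: 21 to 8, Cirrus.
Concept 1 vs Drift: Concept 1 is ranked higher on 6+8 = 14 ballots, Drift on 15. Drift wins 15–14.
Concept 1 vs Model S2: Concept 1 is ranked higher on 6+8+4 = 18 ballots, Model S2 on 11. Concept 1 wins 18–11.
Drift vs Model S2: Drift preferred on 6+3+4+8 = 21 ballots; Drift wins 21–8.
Drift beats each of Cirrus, Concept 1, Model S2 — Drift is the Condorcet winner.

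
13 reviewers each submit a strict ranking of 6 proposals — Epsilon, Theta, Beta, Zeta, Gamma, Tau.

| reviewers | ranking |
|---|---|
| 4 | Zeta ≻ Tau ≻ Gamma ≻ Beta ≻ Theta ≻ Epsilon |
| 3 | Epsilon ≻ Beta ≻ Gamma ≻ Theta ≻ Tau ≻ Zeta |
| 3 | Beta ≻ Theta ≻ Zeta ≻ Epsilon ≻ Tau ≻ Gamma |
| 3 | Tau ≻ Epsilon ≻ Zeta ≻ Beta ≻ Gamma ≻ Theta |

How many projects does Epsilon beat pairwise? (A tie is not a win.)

1

Epsilon against each rival (13 reviewers):
Epsilon vs Theta: 3+3 = 6 for Epsilon, 7 for Theta — Theta by 7–6.
Epsilon vs Beta: Beta wins 7–6.
Epsilon vs Zeta: 3+3 = 6 for Epsilon, 7 for Zeta — Zeta by 7–6.
Epsilon vs Gamma: Epsilon wins 9–4.
Epsilon vs Tau: Epsilon is ranked higher on 3+3 = 6 ballots, Tau on 7. Tau wins 7–6.
Epsilon beats Gamma; loses to Theta, Beta, Zeta, Tau — 1 pairwise win.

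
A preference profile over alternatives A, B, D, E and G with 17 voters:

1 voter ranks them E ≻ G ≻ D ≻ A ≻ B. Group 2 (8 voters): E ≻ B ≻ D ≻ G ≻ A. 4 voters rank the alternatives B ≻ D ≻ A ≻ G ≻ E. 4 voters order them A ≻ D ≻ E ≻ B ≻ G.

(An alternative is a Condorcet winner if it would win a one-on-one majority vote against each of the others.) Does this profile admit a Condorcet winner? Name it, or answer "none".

E

Pairwise majorities:
A vs B: 5 to 12, B.
A vs D: 4 for A, 13 for D — D by 13–4.
A vs E: 4+4 = 8 for A, 9 for E — E by 9–8.
A vs G: A preferred on 4+4 = 8 ballots; G wins 9–8.
B vs D: B is ranked higher on 8+4 = 12 ballots, D on 5. B wins 12–5.
B vs E: B preferred on 4 ballots; E wins 13–4.
B vs G: B preferred on 8+4+4 = 16 ballots; B wins 16–1.
D vs E: D preferred on 4+4 = 8 ballots; E wins 9–8.
D vs G: 16 to 1, D.
E vs G: 1+8+4 = 13 for E, 4 for G — E by 13–4.
E defeats every rival head-to-head and is the Condorcet winner.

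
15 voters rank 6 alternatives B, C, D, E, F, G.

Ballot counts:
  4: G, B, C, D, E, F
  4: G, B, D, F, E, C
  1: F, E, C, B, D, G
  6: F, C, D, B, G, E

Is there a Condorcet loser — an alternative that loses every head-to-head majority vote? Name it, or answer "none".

E

Pairwise majorities:
B vs C: 4+4 = 8 for B, 7 for C — B by 8–7.
B vs D: B preferred on 4+4+1 = 9 ballots; B wins 9–6.
B vs E: B, 14–1.
B vs F: B is ranked higher on 4+4 = 8 ballots, F on 7. B wins 8–7.
B vs G: 1+6 = 7 for B, 8 for G — G by 8–7.
C vs D: C preferred on 4+1+6 = 11 ballots; C wins 11–4.
C–E: C 10–5.
C vs F: F wins 11–4.
C vs G: G, 8–7.
D vs E: D wins 14–1.
D vs F: D preferred on 4+4 = 8 ballots; D wins 8–7.
D vs G: 1+6 = 7 for D, 8 for G — G by 8–7.
E vs F: E preferred on 4 ballots; F wins 11–4.
E vs G: E preferred on 1 ballot; G wins 14–1.
F vs G: G, 8–7.
Only E has no wins; E is the Condorcet loser.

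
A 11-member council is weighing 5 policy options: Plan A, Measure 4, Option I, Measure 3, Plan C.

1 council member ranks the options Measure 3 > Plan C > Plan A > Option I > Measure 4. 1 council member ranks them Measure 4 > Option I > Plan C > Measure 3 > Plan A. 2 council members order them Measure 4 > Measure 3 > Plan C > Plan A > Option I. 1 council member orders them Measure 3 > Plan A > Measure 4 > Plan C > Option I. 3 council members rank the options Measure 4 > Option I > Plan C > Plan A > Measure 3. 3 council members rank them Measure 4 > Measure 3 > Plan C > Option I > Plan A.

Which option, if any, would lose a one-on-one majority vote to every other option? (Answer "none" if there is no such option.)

Pairwise majorities:
Plan A vs Measure 4: 1+1 = 2 for Plan A, 9 for Measure 4 — Measure 4 by 9–2.
Plan A vs Option I: 1+2+1 = 4 for Plan A, 7 for Option I — Option I by 7–4.
Plan A vs Measure 3: Plan A is ranked higher on 3 ballots, Measure 3 on 8. Measure 3 wins 8–3.
Plan A vs Plan C: Plan A preferred on 1 ballot; Plan C wins 10–1.
Measure 4 vs Option I: Measure 4 wins 10–1.
Measure 4 vs Measure 3: Measure 4, 9–2.
Measure 4–Plan C: Measure 4 10–1.
Option I vs Measure 3: 1+3 = 4 for Option I, 7 for Measure 3 — Measure 3 by 7–4.
Option I vs Plan C: 4 to 7, Plan C.
Measure 3 vs Plan C: 7 to 4, Measure 3.
Only Plan A has no wins; Plan A is the Condorcet loser.

Plan A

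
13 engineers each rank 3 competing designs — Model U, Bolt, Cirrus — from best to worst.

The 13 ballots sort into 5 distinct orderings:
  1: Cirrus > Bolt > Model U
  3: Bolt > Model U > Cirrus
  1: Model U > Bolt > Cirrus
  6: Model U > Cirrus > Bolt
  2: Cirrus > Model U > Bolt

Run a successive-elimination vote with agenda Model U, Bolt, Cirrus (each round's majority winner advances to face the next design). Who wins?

Model U

Round 1: Model U vs Bolt — 9–4, Model U advances.
Round 2: Model U vs Cirrus — 10–3, Model U advances.
Model U survives the agenda.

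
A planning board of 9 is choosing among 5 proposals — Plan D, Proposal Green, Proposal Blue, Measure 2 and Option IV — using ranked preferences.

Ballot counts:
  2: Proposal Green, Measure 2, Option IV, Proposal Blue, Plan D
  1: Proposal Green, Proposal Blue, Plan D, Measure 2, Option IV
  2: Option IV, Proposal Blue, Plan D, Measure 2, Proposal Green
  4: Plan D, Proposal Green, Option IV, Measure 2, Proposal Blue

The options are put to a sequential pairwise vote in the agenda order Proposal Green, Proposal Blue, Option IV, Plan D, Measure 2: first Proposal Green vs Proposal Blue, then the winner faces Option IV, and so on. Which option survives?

Round 1: Proposal Green vs Proposal Blue — 7–2, Proposal Green advances.
Round 2: Proposal Green vs Option IV — 7–2, Proposal Green advances.
Round 3: Proposal Green vs Plan D — 3–6, Plan D advances.
Round 4: Plan D vs Measure 2 — 7–2, Plan D advances.
Plan D survives the agenda.

Plan D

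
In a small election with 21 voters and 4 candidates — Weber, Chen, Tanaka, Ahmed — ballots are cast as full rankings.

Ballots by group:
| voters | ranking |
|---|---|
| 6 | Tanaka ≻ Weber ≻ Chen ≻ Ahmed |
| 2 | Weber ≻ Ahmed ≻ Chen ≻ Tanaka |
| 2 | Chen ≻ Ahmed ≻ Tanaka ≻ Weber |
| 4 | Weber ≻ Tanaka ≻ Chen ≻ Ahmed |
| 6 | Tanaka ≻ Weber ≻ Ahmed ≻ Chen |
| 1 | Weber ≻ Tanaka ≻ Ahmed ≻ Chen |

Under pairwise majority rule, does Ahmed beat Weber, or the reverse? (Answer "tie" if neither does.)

Ballots ranking Ahmed above Weber: 2.
Ballots ranking Weber above Ahmed: 21 − 2 = 19.
Weber wins the head-to-head 19–2.

Weber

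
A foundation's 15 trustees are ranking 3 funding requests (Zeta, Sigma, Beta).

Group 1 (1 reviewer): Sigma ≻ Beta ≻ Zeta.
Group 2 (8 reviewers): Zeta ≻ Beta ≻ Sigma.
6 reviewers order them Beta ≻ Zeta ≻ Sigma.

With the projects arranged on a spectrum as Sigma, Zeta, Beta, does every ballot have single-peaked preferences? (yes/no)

no

Axis positions: Sigma=1, Zeta=2, Beta=3.
Group 1: ranking walks positions 1-3-2; Beta is ranked above Zeta even though Zeta lies between Beta and the peak Sigma on the axis — preferences dip and rise again. Not single-peaked.
Group 2 (peak Zeta at position 2): ranking walks positions 2-3-1, expanding outward from the peak — single-peaked.
Group 3 (peak Beta at position 3): ranking walks positions 3-2-1, expanding outward from the peak — single-peaked.
Group 1 violates single-peakedness, so the profile is not single-peaked on this axis.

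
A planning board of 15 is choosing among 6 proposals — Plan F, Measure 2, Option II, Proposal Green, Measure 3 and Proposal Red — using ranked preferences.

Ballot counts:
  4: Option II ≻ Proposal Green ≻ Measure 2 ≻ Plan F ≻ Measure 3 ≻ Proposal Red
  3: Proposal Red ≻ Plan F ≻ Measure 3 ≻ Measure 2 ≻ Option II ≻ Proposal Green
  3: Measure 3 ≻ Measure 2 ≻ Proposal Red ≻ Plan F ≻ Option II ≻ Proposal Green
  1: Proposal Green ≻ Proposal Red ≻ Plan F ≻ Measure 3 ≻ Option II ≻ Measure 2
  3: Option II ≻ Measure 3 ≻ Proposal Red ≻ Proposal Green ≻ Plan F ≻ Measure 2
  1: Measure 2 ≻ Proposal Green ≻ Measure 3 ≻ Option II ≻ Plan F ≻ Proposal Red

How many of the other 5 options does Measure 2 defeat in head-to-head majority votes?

2

Measure 2 against each rival (15 council members):
Measure 2 vs Plan F: 8 to 7, Measure 2.
Measure 2 vs Option II: Measure 2 is ranked higher on 3+3+1 = 7 ballots, Option II on 8. Option II wins 8–7.
Measure 2 vs Proposal Green: Measure 2 is ranked higher on 3+3+1 = 7 ballots, Proposal Green on 8. Proposal Green wins 8–7.
Measure 2 vs Measure 3: Measure 2 is ranked higher on 4+1 = 5 ballots, Measure 3 on 10. Measure 3 wins 10–5.
Measure 2–Proposal Red: Measure 2 8–7.
Measure 2 beats Plan F, Proposal Red; loses to Option II, Proposal Green, Measure 3 — 2 pairwise wins.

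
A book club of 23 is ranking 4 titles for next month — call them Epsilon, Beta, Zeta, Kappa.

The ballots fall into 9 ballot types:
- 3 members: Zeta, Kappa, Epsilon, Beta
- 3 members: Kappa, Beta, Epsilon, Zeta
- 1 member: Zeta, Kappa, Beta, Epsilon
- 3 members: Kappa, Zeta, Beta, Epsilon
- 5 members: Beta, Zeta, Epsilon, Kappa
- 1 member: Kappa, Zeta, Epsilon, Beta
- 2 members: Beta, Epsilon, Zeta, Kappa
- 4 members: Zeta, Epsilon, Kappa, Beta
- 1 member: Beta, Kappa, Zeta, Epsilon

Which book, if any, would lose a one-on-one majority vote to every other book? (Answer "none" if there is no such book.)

Epsilon

Pairwise majorities:
Epsilon vs Beta: Epsilon is ranked higher on 3+1+4 = 8 ballots, Beta on 15. Beta wins 15–8.
Epsilon vs Zeta: Epsilon preferred on 3+2 = 5 ballots; Zeta wins 18–5.
Epsilon vs Kappa: Kappa wins 12–11.
Beta vs Zeta: 11 to 12, Zeta.
Beta vs Kappa: Beta preferred on 5+2+1 = 8 ballots; Kappa wins 15–8.
Zeta vs Kappa: 15 to 8, Zeta.
Epsilon loses to every other book — it is the Condorcet loser.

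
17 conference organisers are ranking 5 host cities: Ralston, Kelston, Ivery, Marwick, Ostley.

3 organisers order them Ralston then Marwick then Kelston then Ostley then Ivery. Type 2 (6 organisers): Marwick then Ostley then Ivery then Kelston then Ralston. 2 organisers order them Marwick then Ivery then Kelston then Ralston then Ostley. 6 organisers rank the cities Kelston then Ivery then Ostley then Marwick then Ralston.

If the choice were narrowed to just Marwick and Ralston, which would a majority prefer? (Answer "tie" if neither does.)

Marwick

Ballots ranking Marwick above Ralston: 6 + 2 + 6 = 14.
Ballots ranking Ralston above Marwick: 17 − 14 = 3.
Marwick wins the head-to-head 14–3.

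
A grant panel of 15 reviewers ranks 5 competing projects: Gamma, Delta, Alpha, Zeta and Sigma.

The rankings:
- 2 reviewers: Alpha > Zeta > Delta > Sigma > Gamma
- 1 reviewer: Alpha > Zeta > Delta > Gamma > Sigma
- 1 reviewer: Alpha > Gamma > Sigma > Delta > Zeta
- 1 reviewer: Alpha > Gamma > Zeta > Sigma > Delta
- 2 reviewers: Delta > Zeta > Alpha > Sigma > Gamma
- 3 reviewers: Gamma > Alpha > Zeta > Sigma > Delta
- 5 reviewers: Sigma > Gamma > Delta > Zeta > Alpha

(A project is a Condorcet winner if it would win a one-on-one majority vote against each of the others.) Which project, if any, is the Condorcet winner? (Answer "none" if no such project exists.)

Head-to-head results (15 reviewers):
Gamma–Delta: Gamma 10–5.
Gamma–Alpha: Gamma 8–7.
Gamma vs Zeta: Gamma, 10–5.
Gamma vs Sigma: Sigma, 9–6.
Delta–Alpha: Alpha 8–7.
Delta vs Zeta: Delta wins 8–7.
Delta vs Sigma: Sigma, 10–5.
Alpha vs Zeta: Alpha, 8–7.
Alpha vs Sigma: Alpha wins 10–5.
Zeta vs Sigma: Zeta wins 9–6.
Every project loses at least once (Gamma loses to Sigma; Delta loses to Gamma; Alpha loses to Gamma; Zeta loses to Gamma; Sigma loses to Alpha). The majority relation contains the cycle Gamma > Alpha > Sigma > Gamma, so there is no Condorcet winner.

none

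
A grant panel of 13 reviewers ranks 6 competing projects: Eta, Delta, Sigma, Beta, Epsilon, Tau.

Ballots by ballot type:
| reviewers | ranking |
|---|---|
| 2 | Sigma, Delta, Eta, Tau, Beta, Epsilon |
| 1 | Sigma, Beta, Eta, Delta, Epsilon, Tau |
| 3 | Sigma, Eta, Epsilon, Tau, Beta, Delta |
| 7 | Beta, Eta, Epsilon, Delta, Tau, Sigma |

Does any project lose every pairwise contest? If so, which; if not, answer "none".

Pairwise majorities:
Eta vs Delta: Eta is ranked higher on 1+3+7 = 11 ballots, Delta on 2. Eta wins 11–2.
Eta vs Sigma: Eta wins 7–6.
Eta vs Beta: 2+3 = 5 for Eta, 8 for Beta — Beta by 8–5.
Eta vs Epsilon: 13 to 0, Eta.
Eta vs Tau: 2+1+3+7 = 13 for Eta, 0 for Tau — Eta by 13–0.
Delta vs Sigma: Delta wins 7–6.
Delta vs Beta: Delta is ranked higher on 2 ballots, Beta on 11. Beta wins 11–2.
Delta vs Epsilon: 2+1 = 3 for Delta, 10 for Epsilon — Epsilon by 10–3.
Delta–Tau: Delta 10–3.
Sigma vs Beta: Sigma is ranked higher on 2+1+3 = 6 ballots, Beta on 7. Beta wins 7–6.
Sigma vs Epsilon: 6 to 7, Epsilon.
Sigma–Tau: Tau 7–6.
Beta vs Epsilon: Beta is ranked higher on 2+1+7 = 10 ballots, Epsilon on 3. Beta wins 10–3.
Beta vs Tau: Beta wins 8–5.
Epsilon vs Tau: 1+3+7 = 11 for Epsilon, 2 for Tau — Epsilon by 11–2.
Sigma loses to every other project — it is the Condorcet loser.

Sigma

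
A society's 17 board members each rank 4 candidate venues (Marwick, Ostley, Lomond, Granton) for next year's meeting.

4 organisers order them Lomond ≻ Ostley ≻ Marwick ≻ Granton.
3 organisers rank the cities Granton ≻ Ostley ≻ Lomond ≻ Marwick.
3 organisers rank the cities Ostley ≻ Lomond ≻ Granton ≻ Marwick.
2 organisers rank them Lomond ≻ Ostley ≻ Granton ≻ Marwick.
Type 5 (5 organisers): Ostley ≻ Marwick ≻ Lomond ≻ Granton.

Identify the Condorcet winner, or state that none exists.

Pairwise majorities:
Marwick–Ostley: Ostley 17–0.
Marwick–Lomond: Lomond 12–5.
Marwick vs Granton: Marwick wins 9–8.
Ostley–Lomond: Ostley 11–6.
Ostley vs Granton: Ostley wins 14–3.
Lomond–Granton: Lomond 14–3.
Ostley wins every pairwise contest, so Ostley is the Condorcet winner.

Ostley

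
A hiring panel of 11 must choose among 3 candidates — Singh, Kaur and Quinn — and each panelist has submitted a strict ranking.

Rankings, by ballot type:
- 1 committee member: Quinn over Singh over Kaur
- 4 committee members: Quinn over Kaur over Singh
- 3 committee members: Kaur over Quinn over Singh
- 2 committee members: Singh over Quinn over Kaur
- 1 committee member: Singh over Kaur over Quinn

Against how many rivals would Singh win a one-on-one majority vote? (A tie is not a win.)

0

Singh against each rival (11 committee members):
Singh vs Kaur: Singh is ranked higher on 1+2+1 = 4 ballots, Kaur on 7. Kaur wins 7–4.
Singh vs Quinn: Quinn, 8–3.
Singh beats no one; loses to Kaur, Quinn — 0 pairwise wins.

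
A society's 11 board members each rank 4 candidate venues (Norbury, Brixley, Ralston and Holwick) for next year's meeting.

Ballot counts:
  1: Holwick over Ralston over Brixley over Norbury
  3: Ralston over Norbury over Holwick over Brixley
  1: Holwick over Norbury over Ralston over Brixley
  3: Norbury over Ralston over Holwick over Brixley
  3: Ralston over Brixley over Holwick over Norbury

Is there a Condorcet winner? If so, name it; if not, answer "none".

Pairwise majorities:
Norbury vs Brixley: Norbury wins 7–4.
Norbury vs Ralston: Ralston, 7–4.
Norbury vs Holwick: Norbury, 6–5.
Brixley–Ralston: Ralston 11–0.
Brixley vs Holwick: Holwick wins 8–3.
Ralston vs Holwick: Ralston, 9–2.
Ralston defeats every rival head-to-head and is the Condorcet winner.

Ralston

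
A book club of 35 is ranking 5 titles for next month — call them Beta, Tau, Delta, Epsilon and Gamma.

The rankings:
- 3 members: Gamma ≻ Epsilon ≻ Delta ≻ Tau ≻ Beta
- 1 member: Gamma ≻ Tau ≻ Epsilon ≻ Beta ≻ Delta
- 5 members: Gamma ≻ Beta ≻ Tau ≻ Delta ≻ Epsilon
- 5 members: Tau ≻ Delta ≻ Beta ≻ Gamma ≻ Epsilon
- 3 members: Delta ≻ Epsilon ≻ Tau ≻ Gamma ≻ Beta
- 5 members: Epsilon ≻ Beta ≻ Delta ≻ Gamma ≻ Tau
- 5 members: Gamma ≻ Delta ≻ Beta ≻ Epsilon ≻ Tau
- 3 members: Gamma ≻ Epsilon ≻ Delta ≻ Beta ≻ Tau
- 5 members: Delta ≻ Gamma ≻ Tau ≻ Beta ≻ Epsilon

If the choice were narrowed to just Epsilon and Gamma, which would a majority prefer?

Gamma

Ballots ranking Epsilon above Gamma: 3 + 5 = 8.
Ballots ranking Gamma above Epsilon: 35 − 8 = 27.
Gamma wins the head-to-head 27–8.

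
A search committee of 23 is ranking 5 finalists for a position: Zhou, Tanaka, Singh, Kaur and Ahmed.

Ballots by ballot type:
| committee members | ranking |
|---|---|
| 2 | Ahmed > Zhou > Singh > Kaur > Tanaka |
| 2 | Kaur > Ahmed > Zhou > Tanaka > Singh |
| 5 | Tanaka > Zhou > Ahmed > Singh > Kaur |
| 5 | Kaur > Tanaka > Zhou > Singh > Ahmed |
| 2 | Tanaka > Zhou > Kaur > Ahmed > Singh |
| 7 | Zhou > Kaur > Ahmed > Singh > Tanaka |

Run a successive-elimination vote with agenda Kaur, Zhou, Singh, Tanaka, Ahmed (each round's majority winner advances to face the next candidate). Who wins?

Round 1: Kaur vs Zhou — 7–16, Zhou advances.
Round 2: Zhou vs Singh — 23–0, Zhou advances.
Round 3: Zhou vs Tanaka — 11–12, Tanaka advances.
Round 4: Tanaka vs Ahmed — 12–11, Tanaka advances.
The agenda winner is Tanaka.

Tanaka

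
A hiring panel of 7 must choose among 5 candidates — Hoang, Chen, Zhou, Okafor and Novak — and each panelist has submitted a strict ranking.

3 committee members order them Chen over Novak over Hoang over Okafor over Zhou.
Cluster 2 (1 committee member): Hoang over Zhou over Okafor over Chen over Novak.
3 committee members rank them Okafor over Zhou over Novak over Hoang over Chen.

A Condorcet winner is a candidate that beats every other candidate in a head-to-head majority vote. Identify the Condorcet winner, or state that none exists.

Head-to-head results (7 committee members):
Hoang vs Chen: Hoang, 4–3.
Hoang vs Zhou: Hoang wins 4–3.
Hoang vs Okafor: Hoang wins 4–3.
Hoang vs Novak: Novak, 6–1.
Chen vs Zhou: Zhou wins 4–3.
Chen vs Okafor: Okafor, 4–3.
Chen vs Novak: Chen, 4–3.
Zhou–Okafor: Okafor 6–1.
Zhou vs Novak: Zhou, 4–3.
Okafor vs Novak: Okafor, 4–3.
Each candidate drops at least one matchup (Hoang loses to Novak; Chen loses to Hoang; Zhou loses to Hoang; Okafor loses to Hoang; Novak loses to Chen); the cycle Hoang beats Chen beats Novak beats Hoang rules out a Condorcet winner.

none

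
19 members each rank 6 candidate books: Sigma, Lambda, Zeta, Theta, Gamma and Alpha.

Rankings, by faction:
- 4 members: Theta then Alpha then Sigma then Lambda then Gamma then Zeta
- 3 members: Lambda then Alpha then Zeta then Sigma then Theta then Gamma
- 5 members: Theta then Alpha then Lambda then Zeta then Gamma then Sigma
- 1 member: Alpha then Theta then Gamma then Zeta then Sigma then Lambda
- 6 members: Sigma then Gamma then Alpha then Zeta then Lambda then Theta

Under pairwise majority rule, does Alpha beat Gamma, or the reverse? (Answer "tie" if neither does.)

Ballots ranking Alpha above Gamma: 4 + 3 + 5 + 1 = 13.
Ballots ranking Gamma above Alpha: 19 − 13 = 6.
Alpha wins the head-to-head 13–6.

Alpha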